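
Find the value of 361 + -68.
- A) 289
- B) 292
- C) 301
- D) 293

361 + -68 = 293
D) 293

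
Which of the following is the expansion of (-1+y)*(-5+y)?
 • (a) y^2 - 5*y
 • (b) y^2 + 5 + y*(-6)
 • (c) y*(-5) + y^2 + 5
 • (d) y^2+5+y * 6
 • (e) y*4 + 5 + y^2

Expanding (-1+y)*(-5+y):
= y^2 + 5 + y*(-6)
b) y^2 + 5 + y*(-6)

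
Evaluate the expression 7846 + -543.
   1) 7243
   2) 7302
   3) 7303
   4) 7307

7846 + -543 = 7303
3) 7303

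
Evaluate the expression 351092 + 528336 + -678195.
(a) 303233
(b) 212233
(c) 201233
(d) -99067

First: 351092 + 528336 = 879428
Then: 879428 + -678195 = 201233
c) 201233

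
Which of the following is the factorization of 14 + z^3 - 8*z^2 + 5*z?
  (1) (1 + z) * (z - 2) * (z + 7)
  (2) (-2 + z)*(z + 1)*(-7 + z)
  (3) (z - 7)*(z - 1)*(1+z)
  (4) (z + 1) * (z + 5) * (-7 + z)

We need to factor 14 + z^3 - 8*z^2 + 5*z.
The factored form is (-2 + z)*(z + 1)*(-7 + z).
2) (-2 + z)*(z + 1)*(-7 + z)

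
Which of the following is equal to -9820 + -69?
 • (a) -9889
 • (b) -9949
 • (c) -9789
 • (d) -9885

-9820 + -69 = -9889
a) -9889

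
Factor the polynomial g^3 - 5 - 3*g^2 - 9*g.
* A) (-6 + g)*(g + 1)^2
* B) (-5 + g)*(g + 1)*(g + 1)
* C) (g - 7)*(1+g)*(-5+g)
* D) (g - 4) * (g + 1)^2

We need to factor g^3 - 5 - 3*g^2 - 9*g.
The factored form is (-5 + g)*(g + 1)*(g + 1).
B) (-5 + g)*(g + 1)*(g + 1)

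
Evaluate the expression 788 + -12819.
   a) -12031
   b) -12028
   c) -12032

788 + -12819 = -12031
a) -12031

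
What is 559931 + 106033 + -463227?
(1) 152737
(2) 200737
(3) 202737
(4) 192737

First: 559931 + 106033 = 665964
Then: 665964 + -463227 = 202737
3) 202737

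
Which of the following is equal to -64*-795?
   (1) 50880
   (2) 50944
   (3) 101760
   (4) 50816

-64 * -795 = 50880
1) 50880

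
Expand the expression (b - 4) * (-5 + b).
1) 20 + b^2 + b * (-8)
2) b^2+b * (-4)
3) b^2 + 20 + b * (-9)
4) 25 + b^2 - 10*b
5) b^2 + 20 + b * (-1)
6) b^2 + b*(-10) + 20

Expanding (b - 4) * (-5 + b):
= b^2 + 20 + b * (-9)
3) b^2 + 20 + b * (-9)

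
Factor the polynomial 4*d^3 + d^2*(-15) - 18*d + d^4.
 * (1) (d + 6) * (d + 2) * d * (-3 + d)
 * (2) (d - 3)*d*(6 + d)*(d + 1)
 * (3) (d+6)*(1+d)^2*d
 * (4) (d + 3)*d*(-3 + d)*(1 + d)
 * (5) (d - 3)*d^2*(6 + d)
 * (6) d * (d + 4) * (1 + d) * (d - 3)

We need to factor 4*d^3 + d^2*(-15) - 18*d + d^4.
The factored form is (d - 3)*d*(6 + d)*(d + 1).
2) (d - 3)*d*(6 + d)*(d + 1)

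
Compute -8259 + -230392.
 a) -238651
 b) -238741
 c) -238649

-8259 + -230392 = -238651
a) -238651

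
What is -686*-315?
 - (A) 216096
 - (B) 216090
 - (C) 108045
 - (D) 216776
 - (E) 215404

-686 * -315 = 216090
B) 216090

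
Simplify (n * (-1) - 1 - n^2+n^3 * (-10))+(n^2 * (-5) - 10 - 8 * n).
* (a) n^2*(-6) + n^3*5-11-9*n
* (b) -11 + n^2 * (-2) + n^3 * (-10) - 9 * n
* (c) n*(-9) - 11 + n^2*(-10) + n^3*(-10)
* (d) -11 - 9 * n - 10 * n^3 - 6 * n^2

Adding the polynomials and combining like terms:
(n*(-1) - 1 - n^2 + n^3*(-10)) + (n^2*(-5) - 10 - 8*n)
= -11 - 9 * n - 10 * n^3 - 6 * n^2
d) -11 - 9 * n - 10 * n^3 - 6 * n^2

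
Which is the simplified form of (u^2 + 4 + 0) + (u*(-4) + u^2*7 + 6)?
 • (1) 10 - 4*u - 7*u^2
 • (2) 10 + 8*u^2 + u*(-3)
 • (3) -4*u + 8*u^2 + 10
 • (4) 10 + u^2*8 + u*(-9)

Adding the polynomials and combining like terms:
(u^2 + 4 + 0) + (u*(-4) + u^2*7 + 6)
= -4*u + 8*u^2 + 10
3) -4*u + 8*u^2 + 10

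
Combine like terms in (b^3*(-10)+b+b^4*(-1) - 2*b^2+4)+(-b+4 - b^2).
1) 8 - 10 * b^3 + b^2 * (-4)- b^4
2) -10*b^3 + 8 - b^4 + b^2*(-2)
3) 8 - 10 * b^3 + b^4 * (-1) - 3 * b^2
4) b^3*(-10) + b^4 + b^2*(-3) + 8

Adding the polynomials and combining like terms:
(b^3*(-10) + b + b^4*(-1) - 2*b^2 + 4) + (-b + 4 - b^2)
= 8 - 10 * b^3 + b^4 * (-1) - 3 * b^2
3) 8 - 10 * b^3 + b^4 * (-1) - 3 * b^2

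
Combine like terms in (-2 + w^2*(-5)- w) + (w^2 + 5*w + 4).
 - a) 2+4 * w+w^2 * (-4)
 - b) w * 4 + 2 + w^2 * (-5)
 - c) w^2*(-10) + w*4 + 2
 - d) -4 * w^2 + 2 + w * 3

Adding the polynomials and combining like terms:
(-2 + w^2*(-5) - w) + (w^2 + 5*w + 4)
= 2+4 * w+w^2 * (-4)
a) 2+4 * w+w^2 * (-4)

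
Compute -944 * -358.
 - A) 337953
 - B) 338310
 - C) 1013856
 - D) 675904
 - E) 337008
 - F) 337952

-944 * -358 = 337952
F) 337952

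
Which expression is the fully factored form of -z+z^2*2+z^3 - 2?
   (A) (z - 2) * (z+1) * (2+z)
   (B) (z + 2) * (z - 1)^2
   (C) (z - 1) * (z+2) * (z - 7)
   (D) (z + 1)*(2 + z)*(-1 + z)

We need to factor -z+z^2*2+z^3 - 2.
The factored form is (z + 1)*(2 + z)*(-1 + z).
D) (z + 1)*(2 + z)*(-1 + z)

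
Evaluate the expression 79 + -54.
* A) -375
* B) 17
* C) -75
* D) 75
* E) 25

79 + -54 = 25
E) 25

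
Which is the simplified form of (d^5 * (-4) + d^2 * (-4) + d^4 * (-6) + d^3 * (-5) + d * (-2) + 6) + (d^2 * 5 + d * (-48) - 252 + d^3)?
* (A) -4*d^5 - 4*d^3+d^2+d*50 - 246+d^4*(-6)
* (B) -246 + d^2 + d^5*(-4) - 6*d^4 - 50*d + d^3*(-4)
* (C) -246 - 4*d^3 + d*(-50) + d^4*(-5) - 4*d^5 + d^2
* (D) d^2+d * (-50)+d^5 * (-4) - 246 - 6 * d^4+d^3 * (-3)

Adding the polynomials and combining like terms:
(d^5*(-4) + d^2*(-4) + d^4*(-6) + d^3*(-5) + d*(-2) + 6) + (d^2*5 + d*(-48) - 252 + d^3)
= -246 + d^2 + d^5*(-4) - 6*d^4 - 50*d + d^3*(-4)
B) -246 + d^2 + d^5*(-4) - 6*d^4 - 50*d + d^3*(-4)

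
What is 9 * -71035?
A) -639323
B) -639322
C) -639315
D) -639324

9 * -71035 = -639315
C) -639315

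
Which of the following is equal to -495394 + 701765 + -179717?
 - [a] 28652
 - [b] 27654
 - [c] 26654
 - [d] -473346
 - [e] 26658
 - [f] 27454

First: -495394 + 701765 = 206371
Then: 206371 + -179717 = 26654
c) 26654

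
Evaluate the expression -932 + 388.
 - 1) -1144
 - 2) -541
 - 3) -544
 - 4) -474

-932 + 388 = -544
3) -544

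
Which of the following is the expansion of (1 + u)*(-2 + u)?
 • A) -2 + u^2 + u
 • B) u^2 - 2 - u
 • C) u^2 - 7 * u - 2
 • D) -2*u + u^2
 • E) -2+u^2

Expanding (1 + u)*(-2 + u):
= u^2 - 2 - u
B) u^2 - 2 - u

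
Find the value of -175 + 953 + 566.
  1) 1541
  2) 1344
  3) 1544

First: -175 + 953 = 778
Then: 778 + 566 = 1344
2) 1344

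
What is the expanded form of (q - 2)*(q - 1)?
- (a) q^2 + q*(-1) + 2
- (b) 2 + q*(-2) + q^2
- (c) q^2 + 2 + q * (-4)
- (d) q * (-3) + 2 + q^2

Expanding (q - 2)*(q - 1):
= q * (-3) + 2 + q^2
d) q * (-3) + 2 + q^2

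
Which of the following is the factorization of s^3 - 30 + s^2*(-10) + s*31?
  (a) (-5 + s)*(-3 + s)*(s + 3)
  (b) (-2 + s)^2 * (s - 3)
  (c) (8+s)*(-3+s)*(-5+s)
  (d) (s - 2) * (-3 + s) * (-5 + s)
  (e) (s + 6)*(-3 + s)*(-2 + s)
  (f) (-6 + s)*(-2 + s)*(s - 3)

We need to factor s^3 - 30 + s^2*(-10) + s*31.
The factored form is (s - 2) * (-3 + s) * (-5 + s).
d) (s - 2) * (-3 + s) * (-5 + s)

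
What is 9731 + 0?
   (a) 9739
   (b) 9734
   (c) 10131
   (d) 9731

9731 + 0 = 9731
d) 9731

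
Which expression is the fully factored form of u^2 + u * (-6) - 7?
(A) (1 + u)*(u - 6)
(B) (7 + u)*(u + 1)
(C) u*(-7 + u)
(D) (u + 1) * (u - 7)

We need to factor u^2 + u * (-6) - 7.
The factored form is (u + 1) * (u - 7).
D) (u + 1) * (u - 7)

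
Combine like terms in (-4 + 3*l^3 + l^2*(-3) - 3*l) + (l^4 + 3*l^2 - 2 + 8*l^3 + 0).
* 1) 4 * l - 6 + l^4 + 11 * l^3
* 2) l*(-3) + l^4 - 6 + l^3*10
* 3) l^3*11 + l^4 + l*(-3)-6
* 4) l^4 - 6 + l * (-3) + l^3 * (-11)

Adding the polynomials and combining like terms:
(-4 + 3*l^3 + l^2*(-3) - 3*l) + (l^4 + 3*l^2 - 2 + 8*l^3 + 0)
= l^3*11 + l^4 + l*(-3)-6
3) l^3*11 + l^4 + l*(-3)-6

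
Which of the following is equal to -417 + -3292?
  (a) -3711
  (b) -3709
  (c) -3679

-417 + -3292 = -3709
b) -3709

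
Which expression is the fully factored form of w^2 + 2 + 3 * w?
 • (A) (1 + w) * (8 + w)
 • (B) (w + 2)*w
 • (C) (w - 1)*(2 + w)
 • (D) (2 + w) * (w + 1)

We need to factor w^2 + 2 + 3 * w.
The factored form is (2 + w) * (w + 1).
D) (2 + w) * (w + 1)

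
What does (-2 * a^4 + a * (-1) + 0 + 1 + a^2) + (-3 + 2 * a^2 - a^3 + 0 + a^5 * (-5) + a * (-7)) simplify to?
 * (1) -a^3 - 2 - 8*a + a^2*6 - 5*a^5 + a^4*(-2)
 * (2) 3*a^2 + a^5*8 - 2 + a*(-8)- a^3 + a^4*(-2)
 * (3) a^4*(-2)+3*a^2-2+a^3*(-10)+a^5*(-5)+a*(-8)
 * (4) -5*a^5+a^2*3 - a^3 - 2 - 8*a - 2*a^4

Adding the polynomials and combining like terms:
(-2*a^4 + a*(-1) + 0 + 1 + a^2) + (-3 + 2*a^2 - a^3 + 0 + a^5*(-5) + a*(-7))
= -5*a^5+a^2*3 - a^3 - 2 - 8*a - 2*a^4
4) -5*a^5+a^2*3 - a^3 - 2 - 8*a - 2*a^4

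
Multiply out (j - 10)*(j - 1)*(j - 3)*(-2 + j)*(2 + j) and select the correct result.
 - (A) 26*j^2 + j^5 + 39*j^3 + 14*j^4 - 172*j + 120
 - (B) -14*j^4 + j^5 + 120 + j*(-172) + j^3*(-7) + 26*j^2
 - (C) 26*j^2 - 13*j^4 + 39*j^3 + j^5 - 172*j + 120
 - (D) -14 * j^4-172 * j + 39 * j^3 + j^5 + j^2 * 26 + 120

Expanding (j - 10)*(j - 1)*(j - 3)*(-2 + j)*(2 + j):
= -14 * j^4-172 * j + 39 * j^3 + j^5 + j^2 * 26 + 120
D) -14 * j^4-172 * j + 39 * j^3 + j^5 + j^2 * 26 + 120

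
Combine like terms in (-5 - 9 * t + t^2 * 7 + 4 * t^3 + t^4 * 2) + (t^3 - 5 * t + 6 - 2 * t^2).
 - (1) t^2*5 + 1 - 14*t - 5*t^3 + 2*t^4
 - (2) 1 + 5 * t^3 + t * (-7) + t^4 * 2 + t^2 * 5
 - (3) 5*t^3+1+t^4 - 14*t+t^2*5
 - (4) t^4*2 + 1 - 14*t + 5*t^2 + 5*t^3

Adding the polynomials and combining like terms:
(-5 - 9*t + t^2*7 + 4*t^3 + t^4*2) + (t^3 - 5*t + 6 - 2*t^2)
= t^4*2 + 1 - 14*t + 5*t^2 + 5*t^3
4) t^4*2 + 1 - 14*t + 5*t^2 + 5*t^3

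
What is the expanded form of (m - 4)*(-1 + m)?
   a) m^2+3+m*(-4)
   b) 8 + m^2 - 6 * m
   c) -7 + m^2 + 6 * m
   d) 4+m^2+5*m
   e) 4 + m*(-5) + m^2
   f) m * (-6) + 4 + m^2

Expanding (m - 4)*(-1 + m):
= 4 + m*(-5) + m^2
e) 4 + m*(-5) + m^2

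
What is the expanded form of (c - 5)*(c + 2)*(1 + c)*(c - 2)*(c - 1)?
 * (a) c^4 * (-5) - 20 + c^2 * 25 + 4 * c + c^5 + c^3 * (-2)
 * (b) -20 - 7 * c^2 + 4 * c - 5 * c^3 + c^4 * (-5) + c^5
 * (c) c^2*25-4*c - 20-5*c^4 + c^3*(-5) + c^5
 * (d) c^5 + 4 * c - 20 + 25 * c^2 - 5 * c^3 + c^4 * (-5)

Expanding (c - 5)*(c + 2)*(1 + c)*(c - 2)*(c - 1):
= c^5 + 4 * c - 20 + 25 * c^2 - 5 * c^3 + c^4 * (-5)
d) c^5 + 4 * c - 20 + 25 * c^2 - 5 * c^3 + c^4 * (-5)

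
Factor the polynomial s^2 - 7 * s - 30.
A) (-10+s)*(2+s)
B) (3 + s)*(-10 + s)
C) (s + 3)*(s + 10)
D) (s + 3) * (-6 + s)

We need to factor s^2 - 7 * s - 30.
The factored form is (3 + s)*(-10 + s).
B) (3 + s)*(-10 + s)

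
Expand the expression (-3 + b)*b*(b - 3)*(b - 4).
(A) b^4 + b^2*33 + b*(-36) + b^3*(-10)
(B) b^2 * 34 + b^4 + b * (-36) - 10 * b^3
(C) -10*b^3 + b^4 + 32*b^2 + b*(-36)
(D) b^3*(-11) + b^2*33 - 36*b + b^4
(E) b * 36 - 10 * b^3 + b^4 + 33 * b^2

Expanding (-3 + b)*b*(b - 3)*(b - 4):
= b^4 + b^2*33 + b*(-36) + b^3*(-10)
A) b^4 + b^2*33 + b*(-36) + b^3*(-10)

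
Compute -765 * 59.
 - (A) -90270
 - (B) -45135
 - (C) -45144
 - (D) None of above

-765 * 59 = -45135
B) -45135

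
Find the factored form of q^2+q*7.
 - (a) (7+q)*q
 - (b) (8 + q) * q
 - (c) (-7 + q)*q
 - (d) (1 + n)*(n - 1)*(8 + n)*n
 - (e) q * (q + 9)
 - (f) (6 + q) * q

We need to factor q^2+q*7.
The factored form is (7+q)*q.
a) (7+q)*q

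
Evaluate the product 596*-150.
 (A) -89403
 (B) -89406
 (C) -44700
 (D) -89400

596 * -150 = -89400
D) -89400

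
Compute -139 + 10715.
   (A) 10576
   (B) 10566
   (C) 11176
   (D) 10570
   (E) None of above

-139 + 10715 = 10576
A) 10576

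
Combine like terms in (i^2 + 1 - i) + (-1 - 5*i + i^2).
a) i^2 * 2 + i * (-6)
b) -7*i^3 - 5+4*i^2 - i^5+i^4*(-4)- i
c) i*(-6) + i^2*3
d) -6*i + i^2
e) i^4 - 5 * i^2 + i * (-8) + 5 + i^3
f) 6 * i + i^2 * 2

Adding the polynomials and combining like terms:
(i^2 + 1 - i) + (-1 - 5*i + i^2)
= i^2 * 2 + i * (-6)
a) i^2 * 2 + i * (-6)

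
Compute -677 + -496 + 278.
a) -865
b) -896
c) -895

First: -677 + -496 = -1173
Then: -1173 + 278 = -895
c) -895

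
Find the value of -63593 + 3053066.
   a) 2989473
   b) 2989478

-63593 + 3053066 = 2989473
a) 2989473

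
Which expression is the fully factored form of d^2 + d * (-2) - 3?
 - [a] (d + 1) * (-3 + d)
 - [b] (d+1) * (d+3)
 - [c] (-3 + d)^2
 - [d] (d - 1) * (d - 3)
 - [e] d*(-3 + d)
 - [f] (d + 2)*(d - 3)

We need to factor d^2 + d * (-2) - 3.
The factored form is (d + 1) * (-3 + d).
a) (d + 1) * (-3 + d)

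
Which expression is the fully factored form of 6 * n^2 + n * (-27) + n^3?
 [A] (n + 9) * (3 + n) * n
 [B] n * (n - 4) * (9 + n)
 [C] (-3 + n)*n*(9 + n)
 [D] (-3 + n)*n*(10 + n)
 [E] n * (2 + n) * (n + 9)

We need to factor 6 * n^2 + n * (-27) + n^3.
The factored form is (-3 + n)*n*(9 + n).
C) (-3 + n)*n*(9 + n)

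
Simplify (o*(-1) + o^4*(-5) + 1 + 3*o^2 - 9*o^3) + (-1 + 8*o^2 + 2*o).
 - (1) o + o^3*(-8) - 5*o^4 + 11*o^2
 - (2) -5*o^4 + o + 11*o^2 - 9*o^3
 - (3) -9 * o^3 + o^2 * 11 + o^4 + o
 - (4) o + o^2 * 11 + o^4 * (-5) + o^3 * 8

Adding the polynomials and combining like terms:
(o*(-1) + o^4*(-5) + 1 + 3*o^2 - 9*o^3) + (-1 + 8*o^2 + 2*o)
= -5*o^4 + o + 11*o^2 - 9*o^3
2) -5*o^4 + o + 11*o^2 - 9*o^3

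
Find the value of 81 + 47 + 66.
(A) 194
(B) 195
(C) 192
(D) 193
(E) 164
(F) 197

First: 81 + 47 = 128
Then: 128 + 66 = 194
A) 194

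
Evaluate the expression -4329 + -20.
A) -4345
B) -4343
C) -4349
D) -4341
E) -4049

-4329 + -20 = -4349
C) -4349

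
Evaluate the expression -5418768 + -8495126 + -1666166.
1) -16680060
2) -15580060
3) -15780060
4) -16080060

First: -5418768 + -8495126 = -13913894
Then: -13913894 + -1666166 = -15580060
2) -15580060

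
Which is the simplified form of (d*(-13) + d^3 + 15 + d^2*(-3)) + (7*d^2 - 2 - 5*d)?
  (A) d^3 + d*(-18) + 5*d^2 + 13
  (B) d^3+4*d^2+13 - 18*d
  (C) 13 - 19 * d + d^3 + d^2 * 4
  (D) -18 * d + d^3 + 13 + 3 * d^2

Adding the polynomials and combining like terms:
(d*(-13) + d^3 + 15 + d^2*(-3)) + (7*d^2 - 2 - 5*d)
= d^3+4*d^2+13 - 18*d
B) d^3+4*d^2+13 - 18*d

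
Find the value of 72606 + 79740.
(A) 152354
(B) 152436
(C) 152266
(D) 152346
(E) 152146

72606 + 79740 = 152346
D) 152346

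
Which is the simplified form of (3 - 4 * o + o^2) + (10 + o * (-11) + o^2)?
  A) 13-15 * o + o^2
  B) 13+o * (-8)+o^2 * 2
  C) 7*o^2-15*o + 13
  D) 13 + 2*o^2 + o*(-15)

Adding the polynomials and combining like terms:
(3 - 4*o + o^2) + (10 + o*(-11) + o^2)
= 13 + 2*o^2 + o*(-15)
D) 13 + 2*o^2 + o*(-15)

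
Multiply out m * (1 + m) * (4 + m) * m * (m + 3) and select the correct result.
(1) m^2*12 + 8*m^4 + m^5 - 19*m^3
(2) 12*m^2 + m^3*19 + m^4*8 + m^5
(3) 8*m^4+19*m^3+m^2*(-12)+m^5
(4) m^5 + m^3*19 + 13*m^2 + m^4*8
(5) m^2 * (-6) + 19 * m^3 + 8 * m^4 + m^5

Expanding m * (1 + m) * (4 + m) * m * (m + 3):
= 12*m^2 + m^3*19 + m^4*8 + m^5
2) 12*m^2 + m^3*19 + m^4*8 + m^5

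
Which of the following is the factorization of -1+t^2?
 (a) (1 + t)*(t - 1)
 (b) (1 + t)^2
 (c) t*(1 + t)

We need to factor -1+t^2.
The factored form is (1 + t)*(t - 1).
a) (1 + t)*(t - 1)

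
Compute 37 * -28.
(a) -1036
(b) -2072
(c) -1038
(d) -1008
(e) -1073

37 * -28 = -1036
a) -1036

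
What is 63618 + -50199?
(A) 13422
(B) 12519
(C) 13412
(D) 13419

63618 + -50199 = 13419
D) 13419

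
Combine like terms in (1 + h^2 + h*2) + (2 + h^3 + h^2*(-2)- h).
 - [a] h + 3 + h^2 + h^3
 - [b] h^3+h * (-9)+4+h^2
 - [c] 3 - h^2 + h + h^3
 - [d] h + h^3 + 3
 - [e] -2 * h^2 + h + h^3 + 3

Adding the polynomials and combining like terms:
(1 + h^2 + h*2) + (2 + h^3 + h^2*(-2) - h)
= 3 - h^2 + h + h^3
c) 3 - h^2 + h + h^3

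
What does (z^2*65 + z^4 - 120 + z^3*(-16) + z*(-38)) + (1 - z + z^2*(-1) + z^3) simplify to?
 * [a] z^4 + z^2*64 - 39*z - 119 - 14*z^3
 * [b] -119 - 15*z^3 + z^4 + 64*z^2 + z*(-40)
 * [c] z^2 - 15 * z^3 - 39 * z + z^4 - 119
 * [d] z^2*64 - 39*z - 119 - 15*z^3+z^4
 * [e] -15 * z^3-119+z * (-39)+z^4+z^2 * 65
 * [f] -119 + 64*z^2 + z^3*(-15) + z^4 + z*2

Adding the polynomials and combining like terms:
(z^2*65 + z^4 - 120 + z^3*(-16) + z*(-38)) + (1 - z + z^2*(-1) + z^3)
= z^2*64 - 39*z - 119 - 15*z^3+z^4
d) z^2*64 - 39*z - 119 - 15*z^3+z^4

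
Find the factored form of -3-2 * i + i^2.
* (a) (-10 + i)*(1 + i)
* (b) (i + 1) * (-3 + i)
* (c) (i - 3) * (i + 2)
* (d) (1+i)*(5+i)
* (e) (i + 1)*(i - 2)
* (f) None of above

We need to factor -3-2 * i + i^2.
The factored form is (i + 1) * (-3 + i).
b) (i + 1) * (-3 + i)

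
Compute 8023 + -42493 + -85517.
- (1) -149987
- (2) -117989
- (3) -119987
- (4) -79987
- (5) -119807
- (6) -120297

First: 8023 + -42493 = -34470
Then: -34470 + -85517 = -119987
3) -119987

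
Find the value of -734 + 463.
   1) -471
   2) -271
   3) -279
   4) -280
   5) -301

-734 + 463 = -271
2) -271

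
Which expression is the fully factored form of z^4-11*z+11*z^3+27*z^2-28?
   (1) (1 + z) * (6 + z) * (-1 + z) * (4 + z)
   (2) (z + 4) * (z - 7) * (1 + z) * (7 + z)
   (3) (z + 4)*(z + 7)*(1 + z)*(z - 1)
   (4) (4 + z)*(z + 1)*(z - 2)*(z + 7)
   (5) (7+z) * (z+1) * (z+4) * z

We need to factor z^4-11*z+11*z^3+27*z^2-28.
The factored form is (z + 4)*(z + 7)*(1 + z)*(z - 1).
3) (z + 4)*(z + 7)*(1 + z)*(z - 1)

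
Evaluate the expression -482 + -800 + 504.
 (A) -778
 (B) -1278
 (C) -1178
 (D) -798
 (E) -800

First: -482 + -800 = -1282
Then: -1282 + 504 = -778
A) -778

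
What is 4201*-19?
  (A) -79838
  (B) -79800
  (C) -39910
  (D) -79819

4201 * -19 = -79819
D) -79819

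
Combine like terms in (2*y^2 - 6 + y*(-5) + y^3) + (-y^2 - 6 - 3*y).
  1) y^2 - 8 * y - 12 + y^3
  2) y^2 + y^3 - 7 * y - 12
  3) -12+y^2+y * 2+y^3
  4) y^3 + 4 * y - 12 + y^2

Adding the polynomials and combining like terms:
(2*y^2 - 6 + y*(-5) + y^3) + (-y^2 - 6 - 3*y)
= y^2 - 8 * y - 12 + y^3
1) y^2 - 8 * y - 12 + y^3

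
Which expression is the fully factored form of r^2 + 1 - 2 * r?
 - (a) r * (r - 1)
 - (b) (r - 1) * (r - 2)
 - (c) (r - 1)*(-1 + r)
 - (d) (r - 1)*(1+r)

We need to factor r^2 + 1 - 2 * r.
The factored form is (r - 1)*(-1 + r).
c) (r - 1)*(-1 + r)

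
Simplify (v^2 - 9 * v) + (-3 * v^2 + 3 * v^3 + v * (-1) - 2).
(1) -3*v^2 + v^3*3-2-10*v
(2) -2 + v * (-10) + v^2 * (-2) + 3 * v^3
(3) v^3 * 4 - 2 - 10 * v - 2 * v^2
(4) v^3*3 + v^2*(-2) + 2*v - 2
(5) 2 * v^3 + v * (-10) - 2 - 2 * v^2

Adding the polynomials and combining like terms:
(v^2 - 9*v) + (-3*v^2 + 3*v^3 + v*(-1) - 2)
= -2 + v * (-10) + v^2 * (-2) + 3 * v^3
2) -2 + v * (-10) + v^2 * (-2) + 3 * v^3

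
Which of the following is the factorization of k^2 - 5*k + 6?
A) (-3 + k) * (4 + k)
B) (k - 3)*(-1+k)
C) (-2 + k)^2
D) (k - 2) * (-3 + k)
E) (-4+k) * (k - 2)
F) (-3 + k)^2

We need to factor k^2 - 5*k + 6.
The factored form is (k - 2) * (-3 + k).
D) (k - 2) * (-3 + k)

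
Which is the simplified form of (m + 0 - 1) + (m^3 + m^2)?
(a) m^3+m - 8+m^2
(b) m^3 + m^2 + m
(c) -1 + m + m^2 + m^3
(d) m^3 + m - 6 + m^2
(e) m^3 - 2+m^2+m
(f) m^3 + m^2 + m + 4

Adding the polynomials and combining like terms:
(m + 0 - 1) + (m^3 + m^2)
= -1 + m + m^2 + m^3
c) -1 + m + m^2 + m^3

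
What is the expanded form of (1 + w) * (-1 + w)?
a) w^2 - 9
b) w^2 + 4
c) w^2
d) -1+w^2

Expanding (1 + w) * (-1 + w):
= -1+w^2
d) -1+w^2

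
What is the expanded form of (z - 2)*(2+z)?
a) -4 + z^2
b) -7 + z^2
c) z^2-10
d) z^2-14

Expanding (z - 2)*(2+z):
= -4 + z^2
a) -4 + z^2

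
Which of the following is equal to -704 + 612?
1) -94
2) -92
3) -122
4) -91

-704 + 612 = -92
2) -92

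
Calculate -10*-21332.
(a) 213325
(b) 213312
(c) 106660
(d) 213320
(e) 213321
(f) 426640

-10 * -21332 = 213320
d) 213320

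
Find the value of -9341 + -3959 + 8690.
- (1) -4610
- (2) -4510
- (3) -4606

First: -9341 + -3959 = -13300
Then: -13300 + 8690 = -4610
1) -4610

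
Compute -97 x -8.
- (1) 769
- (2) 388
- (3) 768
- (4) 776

-97 * -8 = 776
4) 776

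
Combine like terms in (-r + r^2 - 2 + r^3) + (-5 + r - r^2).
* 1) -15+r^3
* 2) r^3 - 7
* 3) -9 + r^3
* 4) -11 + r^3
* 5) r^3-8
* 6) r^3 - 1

Adding the polynomials and combining like terms:
(-r + r^2 - 2 + r^3) + (-5 + r - r^2)
= r^3 - 7
2) r^3 - 7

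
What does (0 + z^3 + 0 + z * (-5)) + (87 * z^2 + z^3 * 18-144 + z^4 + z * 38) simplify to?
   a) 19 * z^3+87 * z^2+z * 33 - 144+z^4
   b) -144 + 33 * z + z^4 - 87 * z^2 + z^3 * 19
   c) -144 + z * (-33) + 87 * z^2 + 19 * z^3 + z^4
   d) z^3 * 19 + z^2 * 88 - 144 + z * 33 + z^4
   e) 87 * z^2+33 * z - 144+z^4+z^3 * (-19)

Adding the polynomials and combining like terms:
(0 + z^3 + 0 + z*(-5)) + (87*z^2 + z^3*18 - 144 + z^4 + z*38)
= 19 * z^3+87 * z^2+z * 33 - 144+z^4
a) 19 * z^3+87 * z^2+z * 33 - 144+z^4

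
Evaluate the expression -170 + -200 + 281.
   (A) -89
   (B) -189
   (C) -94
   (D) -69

First: -170 + -200 = -370
Then: -370 + 281 = -89
A) -89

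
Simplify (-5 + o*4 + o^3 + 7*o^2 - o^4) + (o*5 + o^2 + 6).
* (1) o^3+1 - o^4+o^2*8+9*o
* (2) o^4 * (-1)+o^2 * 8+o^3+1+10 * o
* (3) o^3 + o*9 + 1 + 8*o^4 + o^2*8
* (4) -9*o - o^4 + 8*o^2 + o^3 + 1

Adding the polynomials and combining like terms:
(-5 + o*4 + o^3 + 7*o^2 - o^4) + (o*5 + o^2 + 6)
= o^3+1 - o^4+o^2*8+9*o
1) o^3+1 - o^4+o^2*8+9*o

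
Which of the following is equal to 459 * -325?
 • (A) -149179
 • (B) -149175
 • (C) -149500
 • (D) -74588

459 * -325 = -149175
B) -149175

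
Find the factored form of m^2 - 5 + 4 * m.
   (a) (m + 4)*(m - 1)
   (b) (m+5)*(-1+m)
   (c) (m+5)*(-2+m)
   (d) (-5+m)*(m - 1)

We need to factor m^2 - 5 + 4 * m.
The factored form is (m+5)*(-1+m).
b) (m+5)*(-1+m)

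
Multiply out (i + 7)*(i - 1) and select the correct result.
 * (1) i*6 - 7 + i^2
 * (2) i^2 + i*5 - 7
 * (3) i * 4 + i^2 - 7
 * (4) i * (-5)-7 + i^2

Expanding (i + 7)*(i - 1):
= i*6 - 7 + i^2
1) i*6 - 7 + i^2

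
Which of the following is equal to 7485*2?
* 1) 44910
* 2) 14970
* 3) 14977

7485 * 2 = 14970
2) 14970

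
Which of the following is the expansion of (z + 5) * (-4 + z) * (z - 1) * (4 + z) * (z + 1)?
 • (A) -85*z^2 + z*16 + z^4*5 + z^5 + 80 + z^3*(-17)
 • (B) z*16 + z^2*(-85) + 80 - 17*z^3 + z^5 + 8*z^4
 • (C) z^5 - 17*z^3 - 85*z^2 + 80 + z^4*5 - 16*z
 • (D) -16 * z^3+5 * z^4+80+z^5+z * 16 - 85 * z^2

Expanding (z + 5) * (-4 + z) * (z - 1) * (4 + z) * (z + 1):
= -85*z^2 + z*16 + z^4*5 + z^5 + 80 + z^3*(-17)
A) -85*z^2 + z*16 + z^4*5 + z^5 + 80 + z^3*(-17)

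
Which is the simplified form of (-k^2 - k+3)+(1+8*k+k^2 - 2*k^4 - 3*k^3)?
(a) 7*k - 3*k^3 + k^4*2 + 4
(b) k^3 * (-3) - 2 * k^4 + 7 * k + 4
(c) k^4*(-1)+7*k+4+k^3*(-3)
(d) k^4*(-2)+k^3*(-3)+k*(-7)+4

Adding the polynomials and combining like terms:
(-k^2 - k + 3) + (1 + 8*k + k^2 - 2*k^4 - 3*k^3)
= k^3 * (-3) - 2 * k^4 + 7 * k + 4
b) k^3 * (-3) - 2 * k^4 + 7 * k + 4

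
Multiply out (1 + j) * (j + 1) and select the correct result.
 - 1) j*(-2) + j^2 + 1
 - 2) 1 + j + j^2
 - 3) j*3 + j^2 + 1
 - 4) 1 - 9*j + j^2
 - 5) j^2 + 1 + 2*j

Expanding (1 + j) * (j + 1):
= j^2 + 1 + 2*j
5) j^2 + 1 + 2*j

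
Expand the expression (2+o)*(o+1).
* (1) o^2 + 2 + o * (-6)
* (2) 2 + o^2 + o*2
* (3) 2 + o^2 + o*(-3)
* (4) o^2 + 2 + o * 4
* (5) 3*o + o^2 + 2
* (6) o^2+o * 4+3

Expanding (2+o)*(o+1):
= 3*o + o^2 + 2
5) 3*o + o^2 + 2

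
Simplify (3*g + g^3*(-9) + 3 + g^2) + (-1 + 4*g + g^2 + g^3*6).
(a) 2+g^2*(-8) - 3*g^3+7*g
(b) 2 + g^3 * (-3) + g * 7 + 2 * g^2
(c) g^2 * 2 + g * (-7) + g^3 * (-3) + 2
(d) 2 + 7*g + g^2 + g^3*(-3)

Adding the polynomials and combining like terms:
(3*g + g^3*(-9) + 3 + g^2) + (-1 + 4*g + g^2 + g^3*6)
= 2 + g^3 * (-3) + g * 7 + 2 * g^2
b) 2 + g^3 * (-3) + g * 7 + 2 * g^2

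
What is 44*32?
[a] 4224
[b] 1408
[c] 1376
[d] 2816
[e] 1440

44 * 32 = 1408
b) 1408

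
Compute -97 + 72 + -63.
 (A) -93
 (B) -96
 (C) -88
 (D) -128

First: -97 + 72 = -25
Then: -25 + -63 = -88
C) -88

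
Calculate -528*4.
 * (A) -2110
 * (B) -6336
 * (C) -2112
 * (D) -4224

-528 * 4 = -2112
C) -2112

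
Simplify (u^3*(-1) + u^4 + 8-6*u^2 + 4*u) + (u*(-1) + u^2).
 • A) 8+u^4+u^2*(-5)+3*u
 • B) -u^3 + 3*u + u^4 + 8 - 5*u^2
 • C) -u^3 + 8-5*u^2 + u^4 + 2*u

Adding the polynomials and combining like terms:
(u^3*(-1) + u^4 + 8 - 6*u^2 + 4*u) + (u*(-1) + u^2)
= -u^3 + 3*u + u^4 + 8 - 5*u^2
B) -u^3 + 3*u + u^4 + 8 - 5*u^2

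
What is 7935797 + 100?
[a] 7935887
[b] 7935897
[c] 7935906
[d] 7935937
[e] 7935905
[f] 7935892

7935797 + 100 = 7935897
b) 7935897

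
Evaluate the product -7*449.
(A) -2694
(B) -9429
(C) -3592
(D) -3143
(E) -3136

-7 * 449 = -3143
D) -3143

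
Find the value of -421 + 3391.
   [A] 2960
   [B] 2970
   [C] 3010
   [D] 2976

-421 + 3391 = 2970
B) 2970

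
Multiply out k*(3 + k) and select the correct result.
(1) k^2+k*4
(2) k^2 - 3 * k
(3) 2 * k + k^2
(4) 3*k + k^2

Expanding k*(3 + k):
= 3*k + k^2
4) 3*k + k^2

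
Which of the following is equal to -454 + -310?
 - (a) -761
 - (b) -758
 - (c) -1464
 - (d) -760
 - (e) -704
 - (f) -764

-454 + -310 = -764
f) -764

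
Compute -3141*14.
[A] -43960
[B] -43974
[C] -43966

-3141 * 14 = -43974
B) -43974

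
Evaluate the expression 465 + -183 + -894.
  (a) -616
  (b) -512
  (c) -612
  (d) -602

First: 465 + -183 = 282
Then: 282 + -894 = -612
c) -612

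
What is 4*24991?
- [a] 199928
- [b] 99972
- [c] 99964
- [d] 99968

4 * 24991 = 99964
c) 99964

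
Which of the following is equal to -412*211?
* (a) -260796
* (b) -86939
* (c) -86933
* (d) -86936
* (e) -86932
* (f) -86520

-412 * 211 = -86932
e) -86932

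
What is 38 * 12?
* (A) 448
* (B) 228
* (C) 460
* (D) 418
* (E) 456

38 * 12 = 456
E) 456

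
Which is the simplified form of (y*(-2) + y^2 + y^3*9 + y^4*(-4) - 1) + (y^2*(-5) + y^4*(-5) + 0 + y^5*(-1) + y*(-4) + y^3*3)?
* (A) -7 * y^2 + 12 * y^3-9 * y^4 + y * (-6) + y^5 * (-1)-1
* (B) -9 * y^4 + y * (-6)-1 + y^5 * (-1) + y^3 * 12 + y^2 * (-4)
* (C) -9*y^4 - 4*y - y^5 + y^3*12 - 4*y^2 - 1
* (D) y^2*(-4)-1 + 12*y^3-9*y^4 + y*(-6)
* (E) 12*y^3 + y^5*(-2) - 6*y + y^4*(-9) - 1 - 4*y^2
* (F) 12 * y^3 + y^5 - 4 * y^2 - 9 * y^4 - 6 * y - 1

Adding the polynomials and combining like terms:
(y*(-2) + y^2 + y^3*9 + y^4*(-4) - 1) + (y^2*(-5) + y^4*(-5) + 0 + y^5*(-1) + y*(-4) + y^3*3)
= -9 * y^4 + y * (-6)-1 + y^5 * (-1) + y^3 * 12 + y^2 * (-4)
B) -9 * y^4 + y * (-6)-1 + y^5 * (-1) + y^3 * 12 + y^2 * (-4)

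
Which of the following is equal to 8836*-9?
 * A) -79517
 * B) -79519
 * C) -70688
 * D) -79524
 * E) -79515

8836 * -9 = -79524
D) -79524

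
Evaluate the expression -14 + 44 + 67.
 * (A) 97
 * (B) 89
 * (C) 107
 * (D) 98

First: -14 + 44 = 30
Then: 30 + 67 = 97
A) 97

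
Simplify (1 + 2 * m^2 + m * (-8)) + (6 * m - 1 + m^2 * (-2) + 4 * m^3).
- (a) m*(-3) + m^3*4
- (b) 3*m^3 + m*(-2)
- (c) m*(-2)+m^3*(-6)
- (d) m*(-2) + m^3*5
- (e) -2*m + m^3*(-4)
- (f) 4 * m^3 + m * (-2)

Adding the polynomials and combining like terms:
(1 + 2*m^2 + m*(-8)) + (6*m - 1 + m^2*(-2) + 4*m^3)
= 4 * m^3 + m * (-2)
f) 4 * m^3 + m * (-2)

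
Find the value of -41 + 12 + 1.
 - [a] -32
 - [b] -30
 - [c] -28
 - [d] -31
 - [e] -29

First: -41 + 12 = -29
Then: -29 + 1 = -28
c) -28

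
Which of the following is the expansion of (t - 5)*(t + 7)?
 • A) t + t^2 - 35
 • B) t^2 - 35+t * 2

Expanding (t - 5)*(t + 7):
= t^2 - 35+t * 2
B) t^2 - 35+t * 2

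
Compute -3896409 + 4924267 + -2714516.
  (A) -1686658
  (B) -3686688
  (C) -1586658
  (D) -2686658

First: -3896409 + 4924267 = 1027858
Then: 1027858 + -2714516 = -1686658
A) -1686658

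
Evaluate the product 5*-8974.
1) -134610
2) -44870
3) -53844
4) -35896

5 * -8974 = -44870
2) -44870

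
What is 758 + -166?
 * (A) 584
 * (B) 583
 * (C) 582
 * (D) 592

758 + -166 = 592
D) 592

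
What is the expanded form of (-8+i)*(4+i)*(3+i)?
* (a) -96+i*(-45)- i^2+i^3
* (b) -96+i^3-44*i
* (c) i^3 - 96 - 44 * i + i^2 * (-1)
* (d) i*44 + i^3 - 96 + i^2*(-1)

Expanding (-8+i)*(4+i)*(3+i):
= i^3 - 96 - 44 * i + i^2 * (-1)
c) i^3 - 96 - 44 * i + i^2 * (-1)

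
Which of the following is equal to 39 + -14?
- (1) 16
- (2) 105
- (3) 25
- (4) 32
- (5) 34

39 + -14 = 25
3) 25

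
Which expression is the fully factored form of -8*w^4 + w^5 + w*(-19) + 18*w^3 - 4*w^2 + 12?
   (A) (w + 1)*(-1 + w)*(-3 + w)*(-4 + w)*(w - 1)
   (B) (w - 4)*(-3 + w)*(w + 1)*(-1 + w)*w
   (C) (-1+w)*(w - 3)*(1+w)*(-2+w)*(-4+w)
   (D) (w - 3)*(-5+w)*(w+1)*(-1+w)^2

We need to factor -8*w^4 + w^5 + w*(-19) + 18*w^3 - 4*w^2 + 12.
The factored form is (w + 1)*(-1 + w)*(-3 + w)*(-4 + w)*(w - 1).
A) (w + 1)*(-1 + w)*(-3 + w)*(-4 + w)*(w - 1)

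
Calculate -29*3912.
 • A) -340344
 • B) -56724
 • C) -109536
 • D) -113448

-29 * 3912 = -113448
D) -113448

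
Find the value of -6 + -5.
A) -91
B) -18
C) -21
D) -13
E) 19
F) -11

-6 + -5 = -11
F) -11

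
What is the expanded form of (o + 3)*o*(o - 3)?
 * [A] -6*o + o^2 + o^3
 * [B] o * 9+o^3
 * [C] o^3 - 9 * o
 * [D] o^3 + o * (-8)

Expanding (o + 3)*o*(o - 3):
= o^3 - 9 * o
C) o^3 - 9 * o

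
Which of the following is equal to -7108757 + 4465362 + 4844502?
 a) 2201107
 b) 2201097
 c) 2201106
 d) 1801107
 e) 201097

First: -7108757 + 4465362 = -2643395
Then: -2643395 + 4844502 = 2201107
a) 2201107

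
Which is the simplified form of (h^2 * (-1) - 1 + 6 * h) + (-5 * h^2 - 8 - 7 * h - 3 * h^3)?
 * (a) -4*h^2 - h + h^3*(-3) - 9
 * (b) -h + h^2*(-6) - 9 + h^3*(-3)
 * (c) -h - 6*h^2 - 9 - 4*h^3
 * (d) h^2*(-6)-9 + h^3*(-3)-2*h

Adding the polynomials and combining like terms:
(h^2*(-1) - 1 + 6*h) + (-5*h^2 - 8 - 7*h - 3*h^3)
= -h + h^2*(-6) - 9 + h^3*(-3)
b) -h + h^2*(-6) - 9 + h^3*(-3)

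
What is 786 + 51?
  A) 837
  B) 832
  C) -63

786 + 51 = 837
A) 837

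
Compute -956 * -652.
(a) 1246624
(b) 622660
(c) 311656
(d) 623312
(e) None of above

-956 * -652 = 623312
d) 623312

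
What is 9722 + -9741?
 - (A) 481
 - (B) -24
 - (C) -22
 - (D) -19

9722 + -9741 = -19
D) -19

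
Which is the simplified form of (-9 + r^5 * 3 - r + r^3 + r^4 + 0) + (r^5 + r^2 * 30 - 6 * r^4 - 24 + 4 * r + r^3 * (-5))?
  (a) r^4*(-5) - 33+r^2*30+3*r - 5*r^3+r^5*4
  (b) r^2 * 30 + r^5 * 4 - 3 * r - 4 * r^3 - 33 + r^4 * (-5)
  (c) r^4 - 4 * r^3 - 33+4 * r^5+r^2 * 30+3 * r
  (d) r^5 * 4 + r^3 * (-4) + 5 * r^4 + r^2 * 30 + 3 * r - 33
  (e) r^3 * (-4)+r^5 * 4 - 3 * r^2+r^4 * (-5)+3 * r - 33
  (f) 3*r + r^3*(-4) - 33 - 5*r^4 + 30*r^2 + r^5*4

Adding the polynomials and combining like terms:
(-9 + r^5*3 - r + r^3 + r^4 + 0) + (r^5 + r^2*30 - 6*r^4 - 24 + 4*r + r^3*(-5))
= 3*r + r^3*(-4) - 33 - 5*r^4 + 30*r^2 + r^5*4
f) 3*r + r^3*(-4) - 33 - 5*r^4 + 30*r^2 + r^5*4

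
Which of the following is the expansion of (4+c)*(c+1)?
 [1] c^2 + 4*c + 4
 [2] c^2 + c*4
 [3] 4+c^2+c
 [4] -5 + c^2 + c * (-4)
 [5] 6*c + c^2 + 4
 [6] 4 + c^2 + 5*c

Expanding (4+c)*(c+1):
= 4 + c^2 + 5*c
6) 4 + c^2 + 5*c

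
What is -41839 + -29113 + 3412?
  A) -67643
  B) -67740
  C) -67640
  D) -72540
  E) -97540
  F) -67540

First: -41839 + -29113 = -70952
Then: -70952 + 3412 = -67540
F) -67540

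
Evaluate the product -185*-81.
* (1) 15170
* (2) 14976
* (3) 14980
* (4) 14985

-185 * -81 = 14985
4) 14985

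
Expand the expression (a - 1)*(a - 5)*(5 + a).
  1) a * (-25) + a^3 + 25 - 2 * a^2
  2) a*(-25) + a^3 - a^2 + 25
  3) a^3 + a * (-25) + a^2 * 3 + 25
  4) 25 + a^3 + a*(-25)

Expanding (a - 1)*(a - 5)*(5 + a):
= a*(-25) + a^3 - a^2 + 25
2) a*(-25) + a^3 - a^2 + 25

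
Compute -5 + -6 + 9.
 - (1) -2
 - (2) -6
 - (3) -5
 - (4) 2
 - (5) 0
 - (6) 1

First: -5 + -6 = -11
Then: -11 + 9 = -2
1) -2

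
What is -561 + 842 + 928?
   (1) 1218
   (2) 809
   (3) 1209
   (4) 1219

First: -561 + 842 = 281
Then: 281 + 928 = 1209
3) 1209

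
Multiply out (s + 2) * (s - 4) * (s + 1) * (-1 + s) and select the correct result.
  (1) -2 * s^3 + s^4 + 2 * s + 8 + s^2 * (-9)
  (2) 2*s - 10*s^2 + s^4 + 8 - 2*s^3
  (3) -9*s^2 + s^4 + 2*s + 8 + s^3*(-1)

Expanding (s + 2) * (s - 4) * (s + 1) * (-1 + s):
= -2 * s^3 + s^4 + 2 * s + 8 + s^2 * (-9)
1) -2 * s^3 + s^4 + 2 * s + 8 + s^2 * (-9)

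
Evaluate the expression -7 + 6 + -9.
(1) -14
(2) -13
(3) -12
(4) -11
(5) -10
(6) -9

First: -7 + 6 = -1
Then: -1 + -9 = -10
5) -10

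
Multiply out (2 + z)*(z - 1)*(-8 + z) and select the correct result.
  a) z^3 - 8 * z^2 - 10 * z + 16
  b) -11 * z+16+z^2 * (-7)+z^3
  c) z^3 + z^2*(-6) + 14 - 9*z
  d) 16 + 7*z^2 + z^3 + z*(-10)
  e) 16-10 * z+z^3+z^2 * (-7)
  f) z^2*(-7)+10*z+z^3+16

Expanding (2 + z)*(z - 1)*(-8 + z):
= 16-10 * z+z^3+z^2 * (-7)
e) 16-10 * z+z^3+z^2 * (-7)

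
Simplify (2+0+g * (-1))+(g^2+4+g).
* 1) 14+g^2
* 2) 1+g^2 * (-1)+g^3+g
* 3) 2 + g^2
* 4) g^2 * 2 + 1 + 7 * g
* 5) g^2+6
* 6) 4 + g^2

Adding the polynomials and combining like terms:
(2 + 0 + g*(-1)) + (g^2 + 4 + g)
= g^2+6
5) g^2+6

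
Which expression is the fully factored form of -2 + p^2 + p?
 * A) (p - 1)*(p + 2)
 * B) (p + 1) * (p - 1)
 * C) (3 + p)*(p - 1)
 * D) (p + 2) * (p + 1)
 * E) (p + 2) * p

We need to factor -2 + p^2 + p.
The factored form is (p - 1)*(p + 2).
A) (p - 1)*(p + 2)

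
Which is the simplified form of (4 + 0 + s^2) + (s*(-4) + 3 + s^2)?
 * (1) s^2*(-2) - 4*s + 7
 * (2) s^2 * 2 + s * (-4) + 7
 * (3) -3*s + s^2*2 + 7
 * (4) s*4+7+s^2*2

Adding the polynomials and combining like terms:
(4 + 0 + s^2) + (s*(-4) + 3 + s^2)
= s^2 * 2 + s * (-4) + 7
2) s^2 * 2 + s * (-4) + 7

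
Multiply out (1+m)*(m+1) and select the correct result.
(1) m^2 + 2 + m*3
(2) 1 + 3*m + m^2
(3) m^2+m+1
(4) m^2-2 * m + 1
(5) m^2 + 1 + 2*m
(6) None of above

Expanding (1+m)*(m+1):
= m^2 + 1 + 2*m
5) m^2 + 1 + 2*m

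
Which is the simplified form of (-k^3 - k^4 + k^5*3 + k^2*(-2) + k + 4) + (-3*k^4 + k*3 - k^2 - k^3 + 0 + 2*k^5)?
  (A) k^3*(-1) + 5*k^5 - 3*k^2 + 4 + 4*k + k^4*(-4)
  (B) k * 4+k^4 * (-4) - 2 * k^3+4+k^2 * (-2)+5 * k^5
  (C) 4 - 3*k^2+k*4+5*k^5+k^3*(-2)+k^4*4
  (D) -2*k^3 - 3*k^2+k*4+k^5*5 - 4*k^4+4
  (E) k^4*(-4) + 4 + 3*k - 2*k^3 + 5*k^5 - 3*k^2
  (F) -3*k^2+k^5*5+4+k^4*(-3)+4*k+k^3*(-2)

Adding the polynomials and combining like terms:
(-k^3 - k^4 + k^5*3 + k^2*(-2) + k + 4) + (-3*k^4 + k*3 - k^2 - k^3 + 0 + 2*k^5)
= -2*k^3 - 3*k^2+k*4+k^5*5 - 4*k^4+4
D) -2*k^3 - 3*k^2+k*4+k^5*5 - 4*k^4+4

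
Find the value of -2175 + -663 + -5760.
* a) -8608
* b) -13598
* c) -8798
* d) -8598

First: -2175 + -663 = -2838
Then: -2838 + -5760 = -8598
d) -8598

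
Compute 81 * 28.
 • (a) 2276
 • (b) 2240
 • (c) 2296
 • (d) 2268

81 * 28 = 2268
d) 2268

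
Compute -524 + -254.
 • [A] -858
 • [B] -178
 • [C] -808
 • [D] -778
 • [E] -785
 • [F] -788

-524 + -254 = -778
D) -778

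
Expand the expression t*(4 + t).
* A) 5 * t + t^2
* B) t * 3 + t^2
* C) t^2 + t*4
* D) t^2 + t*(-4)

Expanding t*(4 + t):
= t^2 + t*4
C) t^2 + t*4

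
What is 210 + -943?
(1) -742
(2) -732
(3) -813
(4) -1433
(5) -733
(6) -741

210 + -943 = -733
5) -733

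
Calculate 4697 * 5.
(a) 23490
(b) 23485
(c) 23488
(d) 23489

4697 * 5 = 23485
b) 23485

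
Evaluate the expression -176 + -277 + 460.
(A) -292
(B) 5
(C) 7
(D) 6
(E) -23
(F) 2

First: -176 + -277 = -453
Then: -453 + 460 = 7
C) 7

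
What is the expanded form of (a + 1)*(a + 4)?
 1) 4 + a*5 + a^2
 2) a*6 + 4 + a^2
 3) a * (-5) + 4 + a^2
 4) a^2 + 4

Expanding (a + 1)*(a + 4):
= 4 + a*5 + a^2
1) 4 + a*5 + a^2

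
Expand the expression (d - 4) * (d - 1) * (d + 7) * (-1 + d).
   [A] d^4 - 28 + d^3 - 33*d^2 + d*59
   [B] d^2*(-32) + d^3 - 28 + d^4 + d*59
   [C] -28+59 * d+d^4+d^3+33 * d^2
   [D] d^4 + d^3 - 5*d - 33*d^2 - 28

Expanding (d - 4) * (d - 1) * (d + 7) * (-1 + d):
= d^4 - 28 + d^3 - 33*d^2 + d*59
A) d^4 - 28 + d^3 - 33*d^2 + d*59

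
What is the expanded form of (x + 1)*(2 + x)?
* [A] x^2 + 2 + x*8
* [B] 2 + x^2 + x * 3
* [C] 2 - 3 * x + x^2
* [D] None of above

Expanding (x + 1)*(2 + x):
= 2 + x^2 + x * 3
B) 2 + x^2 + x * 3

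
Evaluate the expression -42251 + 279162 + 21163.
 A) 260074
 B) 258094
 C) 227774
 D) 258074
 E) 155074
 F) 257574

First: -42251 + 279162 = 236911
Then: 236911 + 21163 = 258074
D) 258074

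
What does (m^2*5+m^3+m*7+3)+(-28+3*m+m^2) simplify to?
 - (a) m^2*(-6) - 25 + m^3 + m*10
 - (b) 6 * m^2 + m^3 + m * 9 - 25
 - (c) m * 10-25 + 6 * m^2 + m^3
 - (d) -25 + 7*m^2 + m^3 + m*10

Adding the polynomials and combining like terms:
(m^2*5 + m^3 + m*7 + 3) + (-28 + 3*m + m^2)
= m * 10-25 + 6 * m^2 + m^3
c) m * 10-25 + 6 * m^2 + m^3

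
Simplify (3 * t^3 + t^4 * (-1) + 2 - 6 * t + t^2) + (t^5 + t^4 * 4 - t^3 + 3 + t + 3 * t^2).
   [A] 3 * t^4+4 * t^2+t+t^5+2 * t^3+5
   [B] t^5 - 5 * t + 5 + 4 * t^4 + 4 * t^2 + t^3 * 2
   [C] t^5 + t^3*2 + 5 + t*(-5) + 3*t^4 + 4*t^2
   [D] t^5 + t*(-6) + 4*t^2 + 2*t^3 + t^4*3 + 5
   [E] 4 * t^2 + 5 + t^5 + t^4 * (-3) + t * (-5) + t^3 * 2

Adding the polynomials and combining like terms:
(3*t^3 + t^4*(-1) + 2 - 6*t + t^2) + (t^5 + t^4*4 - t^3 + 3 + t + 3*t^2)
= t^5 + t^3*2 + 5 + t*(-5) + 3*t^4 + 4*t^2
C) t^5 + t^3*2 + 5 + t*(-5) + 3*t^4 + 4*t^2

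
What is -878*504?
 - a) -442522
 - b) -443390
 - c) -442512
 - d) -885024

-878 * 504 = -442512
c) -442512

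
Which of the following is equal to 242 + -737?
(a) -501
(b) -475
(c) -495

242 + -737 = -495
c) -495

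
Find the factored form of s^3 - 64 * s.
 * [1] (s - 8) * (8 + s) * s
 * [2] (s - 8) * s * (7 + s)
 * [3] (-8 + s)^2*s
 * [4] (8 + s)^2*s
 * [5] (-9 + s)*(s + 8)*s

We need to factor s^3 - 64 * s.
The factored form is (s - 8) * (8 + s) * s.
1) (s - 8) * (8 + s) * s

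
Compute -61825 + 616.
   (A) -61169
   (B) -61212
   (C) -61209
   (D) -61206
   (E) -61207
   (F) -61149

-61825 + 616 = -61209
C) -61209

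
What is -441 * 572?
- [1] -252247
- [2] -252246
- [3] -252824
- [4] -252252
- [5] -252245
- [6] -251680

-441 * 572 = -252252
4) -252252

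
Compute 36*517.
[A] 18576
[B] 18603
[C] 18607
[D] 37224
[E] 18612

36 * 517 = 18612
E) 18612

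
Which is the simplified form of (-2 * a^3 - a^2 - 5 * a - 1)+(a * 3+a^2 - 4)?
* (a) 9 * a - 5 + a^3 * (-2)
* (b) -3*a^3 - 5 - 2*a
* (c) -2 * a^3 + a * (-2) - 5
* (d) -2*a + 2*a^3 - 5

Adding the polynomials and combining like terms:
(-2*a^3 - a^2 - 5*a - 1) + (a*3 + a^2 - 4)
= -2 * a^3 + a * (-2) - 5
c) -2 * a^3 + a * (-2) - 5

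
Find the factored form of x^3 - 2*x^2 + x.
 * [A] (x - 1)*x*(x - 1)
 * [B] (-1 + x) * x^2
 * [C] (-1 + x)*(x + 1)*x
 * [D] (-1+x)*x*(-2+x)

We need to factor x^3 - 2*x^2 + x.
The factored form is (x - 1)*x*(x - 1).
A) (x - 1)*x*(x - 1)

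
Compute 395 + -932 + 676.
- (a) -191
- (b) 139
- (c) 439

First: 395 + -932 = -537
Then: -537 + 676 = 139
b) 139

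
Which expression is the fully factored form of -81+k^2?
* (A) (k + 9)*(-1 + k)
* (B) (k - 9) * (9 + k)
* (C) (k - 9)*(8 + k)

We need to factor -81+k^2.
The factored form is (k - 9) * (9 + k).
B) (k - 9) * (9 + k)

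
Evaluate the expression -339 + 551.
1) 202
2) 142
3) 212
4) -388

-339 + 551 = 212
3) 212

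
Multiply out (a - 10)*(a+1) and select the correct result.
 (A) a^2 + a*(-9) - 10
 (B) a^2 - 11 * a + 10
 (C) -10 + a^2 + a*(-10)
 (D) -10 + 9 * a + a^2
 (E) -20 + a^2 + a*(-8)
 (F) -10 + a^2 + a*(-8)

Expanding (a - 10)*(a+1):
= a^2 + a*(-9) - 10
A) a^2 + a*(-9) - 10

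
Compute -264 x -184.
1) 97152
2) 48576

-264 * -184 = 48576
2) 48576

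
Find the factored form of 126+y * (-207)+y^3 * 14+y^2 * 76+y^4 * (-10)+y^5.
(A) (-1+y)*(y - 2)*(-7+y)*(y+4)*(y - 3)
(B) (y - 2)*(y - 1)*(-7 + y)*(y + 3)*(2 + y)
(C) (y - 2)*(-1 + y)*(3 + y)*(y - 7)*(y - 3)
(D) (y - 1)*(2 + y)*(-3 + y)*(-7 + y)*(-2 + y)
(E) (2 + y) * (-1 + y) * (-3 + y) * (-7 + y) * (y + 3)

We need to factor 126+y * (-207)+y^3 * 14+y^2 * 76+y^4 * (-10)+y^5.
The factored form is (y - 2)*(-1 + y)*(3 + y)*(y - 7)*(y - 3).
C) (y - 2)*(-1 + y)*(3 + y)*(y - 7)*(y - 3)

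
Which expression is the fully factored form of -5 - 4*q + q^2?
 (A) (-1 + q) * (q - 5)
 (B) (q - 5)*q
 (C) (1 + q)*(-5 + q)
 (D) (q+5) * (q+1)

We need to factor -5 - 4*q + q^2.
The factored form is (1 + q)*(-5 + q).
C) (1 + q)*(-5 + q)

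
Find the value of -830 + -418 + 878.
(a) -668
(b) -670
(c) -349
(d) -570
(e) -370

First: -830 + -418 = -1248
Then: -1248 + 878 = -370
e) -370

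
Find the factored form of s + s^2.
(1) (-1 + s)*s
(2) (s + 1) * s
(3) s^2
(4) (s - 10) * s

We need to factor s + s^2.
The factored form is (s + 1) * s.
2) (s + 1) * s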